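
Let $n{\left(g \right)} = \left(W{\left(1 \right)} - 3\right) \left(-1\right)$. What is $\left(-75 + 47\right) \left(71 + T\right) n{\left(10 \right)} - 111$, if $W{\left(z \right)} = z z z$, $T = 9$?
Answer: $-4591$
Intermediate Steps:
$W{\left(z \right)} = z^{3}$ ($W{\left(z \right)} = z^{2} z = z^{3}$)
$n{\left(g \right)} = 2$ ($n{\left(g \right)} = \left(1^{3} - 3\right) \left(-1\right) = \left(1 - 3\right) \left(-1\right) = \left(-2\right) \left(-1\right) = 2$)
$\left(-75 + 47\right) \left(71 + T\right) n{\left(10 \right)} - 111 = \left(-75 + 47\right) \left(71 + 9\right) 2 - 111 = \left(-28\right) 80 \cdot 2 - 111 = \left(-2240\right) 2 - 111 = -4480 - 111 = -4591$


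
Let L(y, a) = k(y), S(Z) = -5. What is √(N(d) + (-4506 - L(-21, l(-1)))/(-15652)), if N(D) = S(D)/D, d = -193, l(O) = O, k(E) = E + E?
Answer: √177438620177/755209 ≈ 0.55777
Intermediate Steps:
k(E) = 2*E
L(y, a) = 2*y
N(D) = -5/D
√(N(d) + (-4506 - L(-21, l(-1)))/(-15652)) = √(-5/(-193) + (-4506 - 2*(-21))/(-15652)) = √(-5*(-1/193) + (-4506 - 1*(-42))*(-1/15652)) = √(5/193 + (-4506 + 42)*(-1/15652)) = √(5/193 - 4464*(-1/15652)) = √(5/193 + 1116/3913) = √(234953/755209) = √177438620177/755209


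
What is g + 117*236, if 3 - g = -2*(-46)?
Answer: 27523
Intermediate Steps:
g = -89 (g = 3 - (-2)*(-46) = 3 - 1*92 = 3 - 92 = -89)
g + 117*236 = -89 + 117*236 = -89 + 27612 = 27523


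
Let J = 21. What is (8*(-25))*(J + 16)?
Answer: -7400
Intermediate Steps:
(8*(-25))*(J + 16) = (8*(-25))*(21 + 16) = -200*37 = -7400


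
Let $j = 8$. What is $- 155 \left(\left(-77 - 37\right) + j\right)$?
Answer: $16430$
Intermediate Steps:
$- 155 \left(\left(-77 - 37\right) + j\right) = - 155 \left(\left(-77 - 37\right) + 8\right) = - 155 \left(-114 + 8\right) = \left(-155\right) \left(-106\right) = 16430$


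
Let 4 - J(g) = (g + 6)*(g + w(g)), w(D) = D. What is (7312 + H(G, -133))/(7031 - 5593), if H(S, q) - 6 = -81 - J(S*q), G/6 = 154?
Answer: 30203419857/1438 ≈ 2.1004e+7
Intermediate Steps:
G = 924 (G = 6*154 = 924)
J(g) = 4 - 2*g*(6 + g) (J(g) = 4 - (g + 6)*(g + g) = 4 - (6 + g)*2*g = 4 - 2*g*(6 + g))
H(S, q) = -79 + 2*S**2*q**2 + 12*S*q (H(S, q) = 6 + (-81 - (4 - 12*S*q - 2*S**2*q**2)) = 6 + (-81 + (-4 + 2*S**2*q**2 + 12*S*q)) = 6 + (-85 + 2*S**2*q**2 + 12*S*q) = -79 + 2*S**2*q**2 + 12*S*q)
(7312 + H(G, -133))/(7031 - 5593) = (7312 + (-79 + 2*924**2*(-133)**2 + 12*924*(-133)))/(7031 - 5593) = (7312 + (-79 + 2*853776*17689 - 1474704))/1438 = (7312 + (-79 + 30204887328 - 1474704))*(1/1438) = (7312 + 30203412545)*(1/1438) = 30203419857*(1/1438) = 30203419857/1438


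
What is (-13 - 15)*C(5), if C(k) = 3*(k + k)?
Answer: -840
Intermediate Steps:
C(k) = 6*k (C(k) = 3*(2*k) = 6*k)
(-13 - 15)*C(5) = (-13 - 15)*(6*5) = -28*30 = -840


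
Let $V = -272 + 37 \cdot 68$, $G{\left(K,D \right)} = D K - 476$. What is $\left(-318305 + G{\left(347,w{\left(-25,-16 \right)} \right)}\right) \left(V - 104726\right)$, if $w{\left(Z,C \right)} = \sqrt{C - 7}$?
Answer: $32669314442 - 35561254 i \sqrt{23} \approx 3.2669 \cdot 10^{10} - 1.7055 \cdot 10^{8} i$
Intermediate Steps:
$w{\left(Z,C \right)} = \sqrt{-7 + C}$
$G{\left(K,D \right)} = -476 + D K$
$V = 2244$ ($V = -272 + 2516 = 2244$)
$\left(-318305 + G{\left(347,w{\left(-25,-16 \right)} \right)}\right) \left(V - 104726\right) = \left(-318305 - \left(476 - \sqrt{-7 - 16} \cdot 347\right)\right) \left(2244 - 104726\right) = \left(-318305 - \left(476 - \sqrt{-23} \cdot 347\right)\right) \left(-102482\right) = \left(-318305 - \left(476 - i \sqrt{23} \cdot 347\right)\right) \left(-102482\right) = \left(-318305 - \left(476 - 347 i \sqrt{23}\right)\right) \left(-102482\right) = \left(-318781 + 347 i \sqrt{23}\right) \left(-102482\right) = 32669314442 - 35561254 i \sqrt{23}$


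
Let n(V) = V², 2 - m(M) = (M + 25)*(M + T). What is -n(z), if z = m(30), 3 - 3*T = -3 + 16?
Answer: -19307236/9 ≈ -2.1452e+6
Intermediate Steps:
T = -10/3 (T = 1 - (-3 + 16)/3 = 1 - ⅓*13 = 1 - 13/3 = -10/3 ≈ -3.3333)
m(M) = 2 - (25 + M)*(-10/3 + M) (m(M) = 2 - (M + 25)*(M - 10/3) = 2 - (25 + M)*(-10/3 + M))
z = -4394/3 (z = 256/3 - 1*30² - 65/3*30 = 256/3 - 1*900 - 650 = 256/3 - 900 - 650 = -4394/3 ≈ -1464.7)
-n(z) = -(-4394/3)² = -1*19307236/9 = -19307236/9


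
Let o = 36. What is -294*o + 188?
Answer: -10396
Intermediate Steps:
-294*o + 188 = -294*36 + 188 = -10584 + 188 = -10396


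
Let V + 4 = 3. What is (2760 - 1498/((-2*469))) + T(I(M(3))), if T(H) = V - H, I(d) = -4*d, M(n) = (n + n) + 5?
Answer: 187908/67 ≈ 2804.6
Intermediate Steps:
V = -1 (V = -4 + 3 = -1)
M(n) = 5 + 2*n (M(n) = 2*n + 5 = 5 + 2*n)
T(H) = -1 - H
(2760 - 1498/((-2*469))) + T(I(M(3))) = (2760 - 1498/((-2*469))) + (-1 - (-4)*(5 + 2*3)) = (2760 - 1498/(-938)) + (-1 - (-4)*(5 + 6)) = (2760 - 1498*(-1/938)) + (-1 - (-4)*11) = (2760 + 107/67) + (-1 - 1*(-44)) = 185027/67 + (-1 + 44) = 185027/67 + 43 = 187908/67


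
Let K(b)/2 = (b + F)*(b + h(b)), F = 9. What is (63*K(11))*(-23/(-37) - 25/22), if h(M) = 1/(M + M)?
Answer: -64144710/4477 ≈ -14328.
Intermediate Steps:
h(M) = 1/(2*M)
K(b) = 2*(9 + b)*(b + 1/(2*b)) (K(b) = 2*((b + 9)*(b + 1/(2*b))) = 2*((9 + b)*(b + 1/(2*b))) = 2*(9 + b)*(b + 1/(2*b)))
(63*K(11))*(-23/(-37) - 25/22) = (63*(1 + 2*11² + 9/11 + 18*11))*(-23/(-37) - 25/22) = (63*(1 + 2*121 + 9*(1/11) + 198))*(-23*(-1/37) - 25*1/22) = (63*(1 + 242 + 9/11 + 198))*(23/37 - 25/22) = (63*(4860/11))*(-419/814) = (306180/11)*(-419/814) = -64144710/4477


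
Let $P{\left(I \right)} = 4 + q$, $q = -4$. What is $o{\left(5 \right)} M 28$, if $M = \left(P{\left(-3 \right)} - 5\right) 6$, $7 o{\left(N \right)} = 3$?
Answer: $-360$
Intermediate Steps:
$o{\left(N \right)} = \frac{3}{7}$ ($o{\left(N \right)} = \frac{1}{7} \cdot 3 = \frac{3}{7}$)
$P{\left(I \right)} = 0$ ($P{\left(I \right)} = 4 - 4 = 0$)
$M = -30$ ($M = \left(0 - 5\right) 6 = \left(-5\right) 6 = -30$)
$o{\left(5 \right)} M 28 = \frac{3}{7} \left(-30\right) 28 = \left(- \frac{90}{7}\right) 28 = -360$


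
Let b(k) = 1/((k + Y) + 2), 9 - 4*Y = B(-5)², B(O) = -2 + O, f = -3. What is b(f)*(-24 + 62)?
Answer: -38/11 ≈ -3.4545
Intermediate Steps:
Y = -10 (Y = 9/4 - (-2 - 5)²/4 = 9/4 - ¼*(-7)² = 9/4 - ¼*49 = 9/4 - 49/4 = -10)
b(k) = 1/(-8 + k) (b(k) = 1/((k - 10) + 2) = 1/((-10 + k) + 2) = 1/(-8 + k))
b(f)*(-24 + 62) = (-24 + 62)/(-8 - 3) = 38/(-11) = -1/11*38 = -38/11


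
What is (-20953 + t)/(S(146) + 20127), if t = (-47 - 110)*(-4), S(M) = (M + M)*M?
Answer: -20325/62759 ≈ -0.32386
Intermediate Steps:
S(M) = 2*M² (S(M) = (2*M)*M = 2*M²)
t = 628 (t = -157*(-4) = 628)
(-20953 + t)/(S(146) + 20127) = (-20953 + 628)/(2*146² + 20127) = -20325/(2*21316 + 20127) = -20325/(42632 + 20127) = -20325/62759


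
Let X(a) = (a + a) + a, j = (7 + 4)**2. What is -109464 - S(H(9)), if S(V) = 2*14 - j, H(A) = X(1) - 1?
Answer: -109371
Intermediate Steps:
j = 121 (j = 11**2 = 121)
X(a) = 3*a (X(a) = 2*a + a = 3*a)
H(A) = 2 (H(A) = 3*1 - 1 = 3 - 1 = 2)
S(V) = -93 (S(V) = 2*14 - 1*121 = 28 - 121 = -93)
-109464 - S(H(9)) = -109464 - 1*(-93) = -109464 + 93 = -109371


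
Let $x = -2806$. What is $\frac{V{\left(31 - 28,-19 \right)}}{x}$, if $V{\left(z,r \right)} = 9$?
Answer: $- \frac{9}{2806} \approx -0.0032074$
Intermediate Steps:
$\frac{V{\left(31 - 28,-19 \right)}}{x} = \frac{9}{-2806} = 9 \left(- \frac{1}{2806}\right) = - \frac{9}{2806}$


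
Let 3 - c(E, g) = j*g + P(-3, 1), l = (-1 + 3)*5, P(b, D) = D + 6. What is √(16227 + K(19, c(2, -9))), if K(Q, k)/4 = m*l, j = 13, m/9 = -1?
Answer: 3*√1763 ≈ 125.96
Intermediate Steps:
P(b, D) = 6 + D
m = -9 (m = 9*(-1) = -9)
l = 10 (l = 2*5 = 10)
c(E, g) = -4 - 13*g (c(E, g) = 3 - (13*g + (6 + 1)) = 3 - (13*g + 7) = 3 - (7 + 13*g) = 3 + (-7 - 13*g) = -4 - 13*g)
K(Q, k) = -360 (K(Q, k) = 4*(-9*10) = 4*(-90) = -360)
√(16227 + K(19, c(2, -9))) = √(16227 - 360) = √15867 = 3*√1763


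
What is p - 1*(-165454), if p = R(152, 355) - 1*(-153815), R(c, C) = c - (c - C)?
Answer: 319624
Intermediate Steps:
R(c, C) = C (R(c, C) = c + (C - c) = C)
p = 154170 (p = 355 - 1*(-153815) = 355 + 153815 = 154170)
p - 1*(-165454) = 154170 - 1*(-165454) = 154170 + 165454 = 319624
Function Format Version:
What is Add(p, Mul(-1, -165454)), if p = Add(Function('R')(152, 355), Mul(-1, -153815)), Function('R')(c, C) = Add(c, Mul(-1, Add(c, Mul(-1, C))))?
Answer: 319624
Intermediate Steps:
Function('R')(c, C) = C (Function('R')(c, C) = Add(c, Add(C, Mul(-1, c))) = C)
p = 154170 (p = Add(355, Mul(-1, -153815)) = Add(355, 153815) = 154170)
Add(p, Mul(-1, -165454)) = Add(154170, Mul(-1, -165454)) = Add(154170, 165454) = 319624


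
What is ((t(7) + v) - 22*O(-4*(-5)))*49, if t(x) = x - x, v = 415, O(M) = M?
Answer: -1225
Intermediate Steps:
t(x) = 0
((t(7) + v) - 22*O(-4*(-5)))*49 = ((0 + 415) - (-88)*(-5))*49 = (415 - 22*20)*49 = (415 - 440)*49 = -25*49 = -1225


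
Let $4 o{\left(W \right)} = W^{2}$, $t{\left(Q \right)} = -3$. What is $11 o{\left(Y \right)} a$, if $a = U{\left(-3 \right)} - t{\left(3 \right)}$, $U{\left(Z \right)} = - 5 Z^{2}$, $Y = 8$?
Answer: $-7392$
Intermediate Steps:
$a = -42$ ($a = - 5 \left(-3\right)^{2} - -3 = \left(-5\right) 9 + 3 = -45 + 3 = -42$)
$o{\left(W \right)} = \frac{W^{2}}{4}$
$11 o{\left(Y \right)} a = 11 \frac{8^{2}}{4} \left(-42\right) = 11 \cdot \frac{1}{4} \cdot 64 \left(-42\right) = 11 \cdot 16 \left(-42\right) = 176 \left(-42\right) = -7392$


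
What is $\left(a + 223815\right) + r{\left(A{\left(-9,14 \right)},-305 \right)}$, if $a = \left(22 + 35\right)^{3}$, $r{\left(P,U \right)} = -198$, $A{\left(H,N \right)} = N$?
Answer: $408810$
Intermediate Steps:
$a = 185193$ ($a = 57^{3} = 185193$)
$\left(a + 223815\right) + r{\left(A{\left(-9,14 \right)},-305 \right)} = \left(185193 + 223815\right) - 198 = 409008 - 198 = 408810$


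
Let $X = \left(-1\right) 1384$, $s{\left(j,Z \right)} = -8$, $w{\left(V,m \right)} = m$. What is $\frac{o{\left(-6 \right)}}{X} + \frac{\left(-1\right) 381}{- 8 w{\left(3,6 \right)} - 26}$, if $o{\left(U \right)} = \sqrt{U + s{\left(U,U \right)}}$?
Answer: $\frac{381}{74} - \frac{i \sqrt{14}}{1384} \approx 5.1487 - 0.0027035 i$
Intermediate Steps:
$X = -1384$
$o{\left(U \right)} = \sqrt{-8 + U}$ ($o{\left(U \right)} = \sqrt{U - 8} = \sqrt{-8 + U}$)
$\frac{o{\left(-6 \right)}}{X} + \frac{\left(-1\right) 381}{- 8 w{\left(3,6 \right)} - 26} = \frac{\sqrt{-8 - 6}}{-1384} + \frac{\left(-1\right) 381}{\left(-8\right) 6 - 26} = \sqrt{-14} \left(- \frac{1}{1384}\right) - \frac{381}{-48 - 26} = i \sqrt{14} \left(- \frac{1}{1384}\right) - \frac{381}{-74} = - \frac{i \sqrt{14}}{1384} - - \frac{381}{74} = - \frac{i \sqrt{14}}{1384} + \frac{381}{74} = \frac{381}{74} - \frac{i \sqrt{14}}{1384}$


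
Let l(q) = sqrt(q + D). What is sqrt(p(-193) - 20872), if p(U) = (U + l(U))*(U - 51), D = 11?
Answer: 2*sqrt(6555 - 61*I*sqrt(182)) ≈ 162.24 - 10.144*I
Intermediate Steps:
l(q) = sqrt(11 + q) (l(q) = sqrt(q + 11) = sqrt(11 + q))
p(U) = (-51 + U)*(U + sqrt(11 + U)) (p(U) = (U + sqrt(11 + U))*(U - 51) = (U + sqrt(11 + U))*(-51 + U) = (-51 + U)*(U + sqrt(11 + U)))
sqrt(p(-193) - 20872) = sqrt(((-193)**2 - 51*(-193) - 51*sqrt(11 - 193) - 193*sqrt(11 - 193)) - 20872) = sqrt((37249 + 9843 - 51*I*sqrt(182) - 193*I*sqrt(182)) - 20872) = sqrt((47092 - 244*I*sqrt(182)) - 20872) = sqrt(26220 - 244*I*sqrt(182))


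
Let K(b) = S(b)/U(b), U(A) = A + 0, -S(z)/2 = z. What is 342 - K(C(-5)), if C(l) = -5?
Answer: 344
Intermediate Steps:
S(z) = -2*z
U(A) = A
K(b) = -2 (K(b) = (-2*b)/b = -2)
342 - K(C(-5)) = 342 - 1*(-2) = 342 + 2 = 344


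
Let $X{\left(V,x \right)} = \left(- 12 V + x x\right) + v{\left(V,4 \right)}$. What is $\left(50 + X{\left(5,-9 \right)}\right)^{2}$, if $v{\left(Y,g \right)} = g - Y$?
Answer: $4900$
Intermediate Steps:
$X{\left(V,x \right)} = 4 + x^{2} - 13 V$ ($X{\left(V,x \right)} = \left(- 12 V + x x\right) - \left(-4 + V\right) = \left(- 12 V + x^{2}\right) - \left(-4 + V\right) = \left(x^{2} - 12 V\right) - \left(-4 + V\right) = 4 + x^{2} - 13 V$)
$\left(50 + X{\left(5,-9 \right)}\right)^{2} = \left(50 + \left(4 + \left(-9\right)^{2} - 65\right)\right)^{2} = \left(50 + \left(4 + 81 - 65\right)\right)^{2} = \left(50 + 20\right)^{2} = 70^{2} = 4900$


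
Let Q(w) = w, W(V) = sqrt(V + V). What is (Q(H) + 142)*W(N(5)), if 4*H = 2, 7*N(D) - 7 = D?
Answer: 285*sqrt(42)/7 ≈ 263.86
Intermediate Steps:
N(D) = 1 + D/7
H = 1/2 (H = (1/4)*2 = 1/2 ≈ 0.50000)
W(V) = sqrt(2)*sqrt(V) (W(V) = sqrt(2*V) = sqrt(2)*sqrt(V))
(Q(H) + 142)*W(N(5)) = (1/2 + 142)*(sqrt(2)*sqrt(1 + (1/7)*5)) = 285*(sqrt(2)*sqrt(1 + 5/7))/2 = 285*(sqrt(2)*sqrt(12/7))/2 = 285*(sqrt(2)*(2*sqrt(21)/7))/2 = 285*(2*sqrt(42)/7)/2 = 285*sqrt(42)/7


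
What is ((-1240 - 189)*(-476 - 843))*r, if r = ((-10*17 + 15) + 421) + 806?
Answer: 2020560272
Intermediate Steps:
r = 1072 (r = ((-170 + 15) + 421) + 806 = (-155 + 421) + 806 = 266 + 806 = 1072)
((-1240 - 189)*(-476 - 843))*r = ((-1240 - 189)*(-476 - 843))*1072 = -1429*(-1319)*1072 = 1884851*1072 = 2020560272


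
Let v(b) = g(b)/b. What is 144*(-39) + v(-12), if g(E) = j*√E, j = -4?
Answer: -5616 + 2*I*√3/3 ≈ -5616.0 + 1.1547*I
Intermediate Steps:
g(E) = -4*√E
v(b) = -4/√b (v(b) = (-4*√b)/b = -4/√b)
144*(-39) + v(-12) = 144*(-39) - (-2)*I*√3/3 = -5616 - (-2)*I*√3/3 = -5616 + 2*I*√3/3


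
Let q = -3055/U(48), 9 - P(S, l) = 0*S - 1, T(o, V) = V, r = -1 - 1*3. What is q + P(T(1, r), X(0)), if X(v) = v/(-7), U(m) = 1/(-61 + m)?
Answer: 39725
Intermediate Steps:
r = -4 (r = -1 - 3 = -4)
X(v) = -v/7 (X(v) = v*(-1/7) = -v/7)
P(S, l) = 10 (P(S, l) = 9 - (0*S - 1) = 9 - (0 - 1) = 9 - 1*(-1) = 9 + 1 = 10)
q = 39715 (q = -3055/(1/(-61 + 48)) = -3055/(1/(-13)) = -3055/(-1/13) = -3055*(-13) = 39715)
q + P(T(1, r), X(0)) = 39715 + 10 = 39725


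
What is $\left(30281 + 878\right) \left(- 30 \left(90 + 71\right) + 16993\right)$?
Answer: $378986917$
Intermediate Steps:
$\left(30281 + 878\right) \left(- 30 \left(90 + 71\right) + 16993\right) = 31159 \left(\left(-30\right) 161 + 16993\right) = 31159 \left(-4830 + 16993\right) = 31159 \cdot 12163 = 378986917$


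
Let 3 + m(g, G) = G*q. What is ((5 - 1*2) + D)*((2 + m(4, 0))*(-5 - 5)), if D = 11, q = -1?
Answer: 140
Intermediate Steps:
m(g, G) = -3 - G (m(g, G) = -3 + G*(-1) = -3 - G)
((5 - 1*2) + D)*((2 + m(4, 0))*(-5 - 5)) = ((5 - 1*2) + 11)*((2 + (-3 - 1*0))*(-5 - 5)) = ((5 - 2) + 11)*((2 + (-3 + 0))*(-10)) = (3 + 11)*((2 - 3)*(-10)) = 14*(-1*(-10)) = 14*10 = 140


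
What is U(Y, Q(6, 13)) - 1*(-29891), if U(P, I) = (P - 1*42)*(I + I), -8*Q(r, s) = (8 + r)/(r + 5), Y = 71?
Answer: 657399/22 ≈ 29882.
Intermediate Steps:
Q(r, s) = -(8 + r)/(8*(5 + r)) (Q(r, s) = -(8 + r)/(8*(r + 5)) = -(8 + r)/(8*(5 + r)))
U(P, I) = 2*I*(-42 + P) (U(P, I) = (P - 42)*(2*I) = (-42 + P)*(2*I) = 2*I*(-42 + P))
U(Y, Q(6, 13)) - 1*(-29891) = 2*((-8 - 1*6)/(8*(5 + 6)))*(-42 + 71) - 1*(-29891) = 2*((1/8)*(-8 - 6)/11)*29 + 29891 = 2*((1/8)*(1/11)*(-14))*29 + 29891 = 2*(-7/44)*29 + 29891 = -203/22 + 29891 = 657399/22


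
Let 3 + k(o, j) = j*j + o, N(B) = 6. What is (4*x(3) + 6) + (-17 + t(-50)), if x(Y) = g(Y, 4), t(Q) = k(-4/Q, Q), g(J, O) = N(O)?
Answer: 62752/25 ≈ 2510.1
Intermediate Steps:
g(J, O) = 6
k(o, j) = -3 + o + j**2 (k(o, j) = -3 + (j*j + o) = -3 + (j**2 + o) = -3 + (o + j**2) = -3 + o + j**2)
t(Q) = -3 + Q**2 - 4/Q (t(Q) = -3 - 4/Q + Q**2 = -3 + Q**2 - 4/Q)
x(Y) = 6
(4*x(3) + 6) + (-17 + t(-50)) = (4*6 + 6) + (-17 + (-3 + (-50)**2 - 4/(-50))) = (24 + 6) + (-17 + (-3 + 2500 - 4*(-1/50))) = 30 + (-17 + (-3 + 2500 + 2/25)) = 30 + (-17 + 62427/25) = 30 + 62002/25 = 62752/25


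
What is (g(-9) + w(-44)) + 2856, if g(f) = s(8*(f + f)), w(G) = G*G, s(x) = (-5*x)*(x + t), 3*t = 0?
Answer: -98888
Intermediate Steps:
t = 0 (t = (⅓)*0 = 0)
s(x) = -5*x² (s(x) = (-5*x)*(x + 0) = (-5*x)*x = -5*x²)
w(G) = G²
g(f) = -1280*f² (g(f) = -5*64*(f + f)² = -5*256*f² = -1280*f²)
(g(-9) + w(-44)) + 2856 = (-1280*(-9)² + (-44)²) + 2856 = (-1280*81 + 1936) + 2856 = (-103680 + 1936) + 2856 = -101744 + 2856 = -98888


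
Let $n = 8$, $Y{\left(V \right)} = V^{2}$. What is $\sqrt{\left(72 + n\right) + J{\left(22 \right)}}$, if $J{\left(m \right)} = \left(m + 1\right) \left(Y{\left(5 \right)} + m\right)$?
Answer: $3 \sqrt{129} \approx 34.073$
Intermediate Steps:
$J{\left(m \right)} = \left(1 + m\right) \left(25 + m\right)$ ($J{\left(m \right)} = \left(m + 1\right) \left(5^{2} + m\right) = \left(1 + m\right) \left(25 + m\right)$)
$\sqrt{\left(72 + n\right) + J{\left(22 \right)}} = \sqrt{\left(72 + 8\right) + \left(25 + 22^{2} + 26 \cdot 22\right)} = \sqrt{80 + \left(25 + 484 + 572\right)} = \sqrt{80 + 1081} = \sqrt{1161} = 3 \sqrt{129}$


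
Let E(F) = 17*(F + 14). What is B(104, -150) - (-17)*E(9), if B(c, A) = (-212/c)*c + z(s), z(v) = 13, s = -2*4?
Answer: 6448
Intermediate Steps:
s = -8
E(F) = 238 + 17*F (E(F) = 17*(14 + F) = 238 + 17*F)
B(c, A) = -199 (B(c, A) = (-212/c)*c + 13 = -212 + 13 = -199)
B(104, -150) - (-17)*E(9) = -199 - (-17)*(238 + 17*9) = -199 - (-17)*(238 + 153) = -199 - (-17)*391 = -199 - 1*(-6647) = -199 + 6647 = 6448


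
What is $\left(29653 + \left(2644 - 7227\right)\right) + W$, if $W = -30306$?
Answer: $-5236$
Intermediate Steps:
$\left(29653 + \left(2644 - 7227\right)\right) + W = \left(29653 + \left(2644 - 7227\right)\right) - 30306 = \left(29653 - 4583\right) - 30306 = 25070 - 30306 = -5236$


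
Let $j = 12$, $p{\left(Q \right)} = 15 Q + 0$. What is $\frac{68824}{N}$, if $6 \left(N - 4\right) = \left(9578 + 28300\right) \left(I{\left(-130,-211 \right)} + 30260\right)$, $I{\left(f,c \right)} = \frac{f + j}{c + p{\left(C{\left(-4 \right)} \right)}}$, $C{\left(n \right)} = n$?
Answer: $\frac{9325652}{25885124999} \approx 0.00036027$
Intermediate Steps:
$p{\left(Q \right)} = 15 Q$
$I{\left(f,c \right)} = \frac{12 + f}{-60 + c}$ ($I{\left(f,c \right)} = \frac{f + 12}{c + 15 \left(-4\right)} = \frac{12 + f}{c - 60} = \frac{12 + f}{-60 + c}$)
$N = \frac{51770249998}{271}$ ($N = 4 + \frac{\left(9578 + 28300\right) \left(\frac{12 - 130}{-60 - 211} + 30260\right)}{6} = 4 + \frac{37878 \left(\frac{1}{-271} \left(-118\right) + 30260\right)}{6} = 4 + \frac{37878 \left(\left(- \frac{1}{271}\right) \left(-118\right) + 30260\right)}{6} = 4 + \frac{37878 \left(\frac{118}{271} + 30260\right)}{6} = 4 + \frac{37878 \cdot \frac{8200578}{271}}{6} = 4 + \frac{1}{6} \cdot \frac{310621493484}{271} = 4 + \frac{51770248914}{271} = \frac{51770249998}{271} \approx 1.9103 \cdot 10^{8}$)
$\frac{68824}{N} = \frac{68824}{\frac{51770249998}{271}} = 68824 \cdot \frac{271}{51770249998} = \frac{9325652}{25885124999}$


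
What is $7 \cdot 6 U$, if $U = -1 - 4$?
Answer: $-210$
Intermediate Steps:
$U = -5$ ($U = -1 - 4 = -5$)
$7 \cdot 6 U = 7 \cdot 6 \left(-5\right) = 42 \left(-5\right) = -210$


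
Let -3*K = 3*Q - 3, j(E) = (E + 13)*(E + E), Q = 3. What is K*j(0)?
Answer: 0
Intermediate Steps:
j(E) = 2*E*(13 + E) (j(E) = (13 + E)*(2*E) = 2*E*(13 + E))
K = -2 (K = -(3*3 - 3)/3 = -(9 - 3)/3 = -⅓*6 = -2)
K*j(0) = -4*0*(13 + 0) = -4*0*13 = -2*0 = 0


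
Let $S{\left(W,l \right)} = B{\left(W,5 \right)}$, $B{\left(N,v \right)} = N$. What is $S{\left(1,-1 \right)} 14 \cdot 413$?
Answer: $5782$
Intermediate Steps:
$S{\left(W,l \right)} = W$
$S{\left(1,-1 \right)} 14 \cdot 413 = 1 \cdot 14 \cdot 413 = 1 \cdot 5782 = 5782$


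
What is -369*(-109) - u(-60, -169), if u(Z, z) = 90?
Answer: 40131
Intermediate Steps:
-369*(-109) - u(-60, -169) = -369*(-109) - 1*90 = 40221 - 90 = 40131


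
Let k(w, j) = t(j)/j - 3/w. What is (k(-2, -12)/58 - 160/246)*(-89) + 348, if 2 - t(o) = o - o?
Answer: 480166/1189 ≈ 403.84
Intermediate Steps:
t(o) = 2 (t(o) = 2 - (o - o) = 2 - 1*0 = 2 + 0 = 2)
k(w, j) = -3/w + 2/j (k(w, j) = 2/j - 3/w = -3/w + 2/j)
(k(-2, -12)/58 - 160/246)*(-89) + 348 = ((-3/(-2) + 2/(-12))/58 - 160/246)*(-89) + 348 = ((-3*(-1/2) + 2*(-1/12))*(1/58) - 160*1/246)*(-89) + 348 = ((3/2 - 1/6)*(1/58) - 80/123)*(-89) + 348 = ((4/3)*(1/58) - 80/123)*(-89) + 348 = (2/87 - 80/123)*(-89) + 348 = -746/1189*(-89) + 348 = 66394/1189 + 348 = 480166/1189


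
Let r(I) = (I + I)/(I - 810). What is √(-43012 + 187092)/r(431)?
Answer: -758*√9005/431 ≈ -166.89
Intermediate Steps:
r(I) = 2*I/(-810 + I) (r(I) = (2*I)/(-810 + I) = 2*I/(-810 + I))
√(-43012 + 187092)/r(431) = √(-43012 + 187092)/((2*431/(-810 + 431))) = √144080/((2*431/(-379))) = (4*√9005)/((2*431*(-1/379))) = (4*√9005)/(-862/379) = (4*√9005)*(-379/862) = -758*√9005/431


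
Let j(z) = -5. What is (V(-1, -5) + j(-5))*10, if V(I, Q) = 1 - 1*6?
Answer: -100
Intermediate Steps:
V(I, Q) = -5 (V(I, Q) = 1 - 6 = -5)
(V(-1, -5) + j(-5))*10 = (-5 - 5)*10 = -10*10 = -100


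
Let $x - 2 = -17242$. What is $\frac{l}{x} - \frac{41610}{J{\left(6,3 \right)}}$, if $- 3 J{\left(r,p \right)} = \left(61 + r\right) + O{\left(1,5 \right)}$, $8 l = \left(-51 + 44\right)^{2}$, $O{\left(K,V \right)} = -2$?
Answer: $\frac{3443310083}{1792960} \approx 1920.5$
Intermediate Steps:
$l = \frac{49}{8}$ ($l = \frac{\left(-51 + 44\right)^{2}}{8} = \frac{\left(-7\right)^{2}}{8} = \frac{1}{8} \cdot 49 = \frac{49}{8} \approx 6.125$)
$x = -17240$ ($x = 2 - 17242 = -17240$)
$J{\left(r,p \right)} = - \frac{59}{3} - \frac{r}{3}$ ($J{\left(r,p \right)} = - \frac{\left(61 + r\right) - 2}{3} = - \frac{59 + r}{3} = - \frac{59}{3} - \frac{r}{3}$)
$\frac{l}{x} - \frac{41610}{J{\left(6,3 \right)}} = \frac{49}{8 \left(-17240\right)} - \frac{41610}{- \frac{59}{3} - 2} = \frac{49}{8} \left(- \frac{1}{17240}\right) - \frac{41610}{- \frac{59}{3} - 2} = - \frac{49}{137920} - \frac{41610}{- \frac{65}{3}} = - \frac{49}{137920} - - \frac{24966}{13} = - \frac{49}{137920} + \frac{24966}{13} = \frac{3443310083}{1792960}$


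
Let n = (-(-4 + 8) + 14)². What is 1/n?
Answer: 1/100 ≈ 0.010000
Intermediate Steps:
n = 100 (n = (-1*4 + 14)² = (-4 + 14)² = 10² = 100)
1/n = 1/100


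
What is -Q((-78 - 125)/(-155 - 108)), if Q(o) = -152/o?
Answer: 39976/203 ≈ 196.93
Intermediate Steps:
-Q((-78 - 125)/(-155 - 108)) = -(-152)/((-78 - 125)/(-155 - 108)) = -(-152)/((-203/(-263))) = -(-152)/((-203*(-1/263))) = -(-152)/203/263 = -(-152)*263/203 = -1*(-39976/203) = 39976/203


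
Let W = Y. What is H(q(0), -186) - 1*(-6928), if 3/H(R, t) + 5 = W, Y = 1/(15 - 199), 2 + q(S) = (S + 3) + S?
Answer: 2126712/307 ≈ 6927.4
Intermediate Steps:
q(S) = 1 + 2*S (q(S) = -2 + ((S + 3) + S) = -2 + ((3 + S) + S) = -2 + (3 + 2*S) = 1 + 2*S)
Y = -1/184 (Y = 1/(-184) = -1/184 ≈ -0.0054348)
W = -1/184 ≈ -0.0054348
H(R, t) = -184/307 (H(R, t) = 3/(-5 - 1/184) = 3/(-921/184) = 3*(-184/921) = -184/307)
H(q(0), -186) - 1*(-6928) = -184/307 - 1*(-6928) = -184/307 + 6928 = 2126712/307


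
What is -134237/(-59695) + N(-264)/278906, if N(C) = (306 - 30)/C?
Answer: 823667730899/366284460740 ≈ 2.2487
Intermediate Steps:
N(C) = 276/C
-134237/(-59695) + N(-264)/278906 = -134237/(-59695) + (276/(-264))/278906 = -134237*(-1/59695) + (276*(-1/264))*(1/278906) = 134237/59695 - 23/22*1/278906 = 134237/59695 - 23/6135932 = 823667730899/366284460740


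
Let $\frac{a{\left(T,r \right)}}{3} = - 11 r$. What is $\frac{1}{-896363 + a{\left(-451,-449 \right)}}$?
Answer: $- \frac{1}{881546} \approx -1.1344 \cdot 10^{-6}$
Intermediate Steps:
$a{\left(T,r \right)} = - 33 r$ ($a{\left(T,r \right)} = 3 \left(- 11 r\right) = - 33 r$)
$\frac{1}{-896363 + a{\left(-451,-449 \right)}} = \frac{1}{-896363 - -14817} = \frac{1}{-896363 + 14817} = \frac{1}{-881546} = - \frac{1}{881546}$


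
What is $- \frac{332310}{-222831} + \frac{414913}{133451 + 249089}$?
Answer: $\frac{73192448701}{28413923580} \approx 2.5759$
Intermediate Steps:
$- \frac{332310}{-222831} + \frac{414913}{133451 + 249089} = \left(-332310\right) \left(- \frac{1}{222831}\right) + \frac{414913}{382540} = \frac{110770}{74277} + 414913 \cdot \frac{1}{382540} = \frac{110770}{74277} + \frac{414913}{382540} = \frac{73192448701}{28413923580}$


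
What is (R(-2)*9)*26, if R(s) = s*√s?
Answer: -468*I*√2 ≈ -661.85*I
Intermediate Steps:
R(s) = s^(3/2)
(R(-2)*9)*26 = ((-2)^(3/2)*9)*26 = (-2*I*√2*9)*26 = -18*I*√2*26 = -468*I*√2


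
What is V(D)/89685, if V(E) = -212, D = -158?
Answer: -212/89685 ≈ -0.0023638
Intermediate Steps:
V(D)/89685 = -212/89685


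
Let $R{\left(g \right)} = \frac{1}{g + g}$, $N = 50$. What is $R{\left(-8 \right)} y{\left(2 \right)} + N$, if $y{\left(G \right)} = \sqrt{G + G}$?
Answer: $\frac{399}{8} \approx 49.875$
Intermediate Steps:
$y{\left(G \right)} = \sqrt{2} \sqrt{G}$ ($y{\left(G \right)} = \sqrt{2 G} = \sqrt{2} \sqrt{G}$)
$R{\left(g \right)} = \frac{1}{2 g}$
$R{\left(-8 \right)} y{\left(2 \right)} + N = \frac{1}{2 \left(-8\right)} \sqrt{2} \sqrt{2} + 50 = \frac{1}{2} \left(- \frac{1}{8}\right) 2 + 50 = \left(- \frac{1}{16}\right) 2 + 50 = - \frac{1}{8} + 50 = \frac{399}{8}$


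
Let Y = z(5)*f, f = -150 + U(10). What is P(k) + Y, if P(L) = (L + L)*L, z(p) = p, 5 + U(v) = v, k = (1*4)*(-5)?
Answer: 75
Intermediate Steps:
k = -20 (k = 4*(-5) = -20)
U(v) = -5 + v
f = -145 (f = -150 + (-5 + 10) = -150 + 5 = -145)
Y = -725 (Y = 5*(-145) = -725)
P(L) = 2*L**2 (P(L) = (2*L)*L = 2*L**2)
P(k) + Y = 2*(-20)**2 - 725 = 2*400 - 725 = 800 - 725 = 75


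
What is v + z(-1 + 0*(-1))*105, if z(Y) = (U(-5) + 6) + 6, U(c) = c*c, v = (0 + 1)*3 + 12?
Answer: 3900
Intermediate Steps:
v = 15 (v = 1*3 + 12 = 3 + 12 = 15)
U(c) = c**2
z(Y) = 37 (z(Y) = ((-5)**2 + 6) + 6 = (25 + 6) + 6 = 31 + 6 = 37)
v + z(-1 + 0*(-1))*105 = 15 + 37*105 = 15 + 3885 = 3900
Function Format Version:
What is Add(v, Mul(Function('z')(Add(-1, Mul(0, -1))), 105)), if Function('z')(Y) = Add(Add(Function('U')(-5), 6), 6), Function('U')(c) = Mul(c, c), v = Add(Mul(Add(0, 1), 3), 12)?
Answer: 3900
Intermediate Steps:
v = 15 (v = Add(Mul(1, 3), 12) = Add(3, 12) = 15)
Function('U')(c) = Pow(c, 2)
Function('z')(Y) = 37 (Function('z')(Y) = Add(Add(Pow(-5, 2), 6), 6) = Add(Add(25, 6), 6) = Add(31, 6) = 37)
Add(v, Mul(Function('z')(Add(-1, Mul(0, -1))), 105)) = Add(15, Mul(37, 105)) = Add(15, 3885) = 3900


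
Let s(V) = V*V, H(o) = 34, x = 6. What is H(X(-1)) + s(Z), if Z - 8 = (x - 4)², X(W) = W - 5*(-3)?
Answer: 178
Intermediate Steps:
X(W) = 15 + W (X(W) = W + 15 = 15 + W)
Z = 12 (Z = 8 + (6 - 4)² = 8 + 2² = 8 + 4 = 12)
s(V) = V²
H(X(-1)) + s(Z) = 34 + 12² = 34 + 144 = 178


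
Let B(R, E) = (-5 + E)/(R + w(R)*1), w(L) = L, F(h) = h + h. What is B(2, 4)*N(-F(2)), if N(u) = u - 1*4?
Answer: 2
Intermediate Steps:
F(h) = 2*h
N(u) = -4 + u (N(u) = u - 4 = -4 + u)
B(R, E) = (-5 + E)/(2*R) (B(R, E) = (-5 + E)/(R + R*1) = (-5 + E)/(R + R) = (-5 + E)/((2*R)) = (-5 + E)*(1/(2*R)) = (-5 + E)/(2*R))
B(2, 4)*N(-F(2)) = ((½)*(-5 + 4)/2)*(-4 - 2*2) = ((½)*(½)*(-1))*(-4 - 1*4) = -(-4 - 4)/4 = -¼*(-8) = 2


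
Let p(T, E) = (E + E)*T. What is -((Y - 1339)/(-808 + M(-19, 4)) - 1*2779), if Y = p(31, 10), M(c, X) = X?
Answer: 2233597/804 ≈ 2778.1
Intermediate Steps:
p(T, E) = 2*E*T (p(T, E) = (2*E)*T = 2*E*T)
Y = 620 (Y = 2*10*31 = 620)
-((Y - 1339)/(-808 + M(-19, 4)) - 1*2779) = -((620 - 1339)/(-808 + 4) - 1*2779) = -(-719/(-804) - 2779) = -(-719*(-1/804) - 2779) = -(719/804 - 2779) = -1*(-2233597/804) = 2233597/804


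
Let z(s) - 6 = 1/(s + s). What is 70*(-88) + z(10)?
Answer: -123079/20 ≈ -6154.0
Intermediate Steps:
z(s) = 6 + 1/(2*s) (z(s) = 6 + 1/(s + s) = 6 + 1/(2*s))
70*(-88) + z(10) = 70*(-88) + (6 + (½)/10) = -6160 + (6 + (½)*(⅒)) = -6160 + (6 + 1/20) = -6160 + 121/20 = -123079/20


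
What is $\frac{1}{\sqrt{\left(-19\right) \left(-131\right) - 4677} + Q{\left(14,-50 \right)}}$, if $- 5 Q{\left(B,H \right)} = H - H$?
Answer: $- \frac{i \sqrt{547}}{1094} \approx - 0.021378 i$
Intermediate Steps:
$Q{\left(B,H \right)} = 0$ ($Q{\left(B,H \right)} = - \frac{H - H}{5} = \left(- \frac{1}{5}\right) 0 = 0$)
$\frac{1}{\sqrt{\left(-19\right) \left(-131\right) - 4677} + Q{\left(14,-50 \right)}} = \frac{1}{\sqrt{\left(-19\right) \left(-131\right) - 4677} + 0} = \frac{1}{\sqrt{2489 - 4677} + 0} = \frac{1}{\sqrt{-2188} + 0} = \frac{1}{2 i \sqrt{547} + 0} = \frac{1}{2 i \sqrt{547}} = - \frac{i \sqrt{547}}{1094}$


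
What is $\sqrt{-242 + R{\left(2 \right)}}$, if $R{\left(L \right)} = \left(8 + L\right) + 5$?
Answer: $i \sqrt{227} \approx 15.067 i$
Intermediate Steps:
$R{\left(L \right)} = 13 + L$
$\sqrt{-242 + R{\left(2 \right)}} = \sqrt{-242 + \left(13 + 2\right)} = \sqrt{-242 + 15} = \sqrt{-227} = i \sqrt{227}$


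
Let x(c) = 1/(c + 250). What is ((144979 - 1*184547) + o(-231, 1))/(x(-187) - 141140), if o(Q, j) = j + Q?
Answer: 2507274/8891819 ≈ 0.28198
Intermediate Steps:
x(c) = 1/(250 + c)
o(Q, j) = Q + j
((144979 - 1*184547) + o(-231, 1))/(x(-187) - 141140) = ((144979 - 1*184547) + (-231 + 1))/(1/(250 - 187) - 141140) = ((144979 - 184547) - 230)/(1/63 - 141140) = (-39568 - 230)/(1/63 - 141140) = -39798/(-8891819/63) = -39798*(-63/8891819) = 2507274/8891819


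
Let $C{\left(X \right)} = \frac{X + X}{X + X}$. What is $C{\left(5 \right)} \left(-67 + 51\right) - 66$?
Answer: $-82$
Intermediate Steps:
$C{\left(X \right)} = 1$ ($C{\left(X \right)} = \frac{2 X}{2 X} = 2 X \frac{1}{2 X} = 1$)
$C{\left(5 \right)} \left(-67 + 51\right) - 66 = 1 \left(-67 + 51\right) - 66 = 1 \left(-16\right) - 66 = -16 - 66 = -82$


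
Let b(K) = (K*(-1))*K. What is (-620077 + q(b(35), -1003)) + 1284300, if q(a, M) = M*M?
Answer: 1670232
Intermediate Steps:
b(K) = -K² (b(K) = (-K)*K = -K²)
q(a, M) = M²
(-620077 + q(b(35), -1003)) + 1284300 = (-620077 + (-1003)²) + 1284300 = (-620077 + 1006009) + 1284300 = 385932 + 1284300 = 1670232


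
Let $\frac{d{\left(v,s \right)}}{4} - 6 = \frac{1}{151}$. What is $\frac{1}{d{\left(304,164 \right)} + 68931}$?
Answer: $\frac{151}{10412209} \approx 1.4502 \cdot 10^{-5}$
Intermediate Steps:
$d{\left(v,s \right)} = \frac{3628}{151}$ ($d{\left(v,s \right)} = 24 + \frac{4}{151} = \frac{3628}{151}$)
$\frac{1}{d{\left(304,164 \right)} + 68931} = \frac{1}{\frac{3628}{151} + 68931} = \frac{1}{\frac{10412209}{151}} = \frac{151}{10412209}$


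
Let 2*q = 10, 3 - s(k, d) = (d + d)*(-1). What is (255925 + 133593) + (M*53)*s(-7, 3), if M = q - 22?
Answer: 381409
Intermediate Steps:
s(k, d) = 3 + 2*d (s(k, d) = 3 - (d + d)*(-1) = 3 - 2*d*(-1) = 3 - (-2)*d = 3 + 2*d)
q = 5 (q = (½)*10 = 5)
M = -17 (M = 5 - 22 = -17)
(255925 + 133593) + (M*53)*s(-7, 3) = (255925 + 133593) + (-17*53)*(3 + 2*3) = 389518 - 901*(3 + 6) = 389518 - 901*9 = 389518 - 8109 = 381409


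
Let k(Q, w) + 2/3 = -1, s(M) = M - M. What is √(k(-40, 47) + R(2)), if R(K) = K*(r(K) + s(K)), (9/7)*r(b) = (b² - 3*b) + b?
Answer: I*√15/3 ≈ 1.291*I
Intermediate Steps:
s(M) = 0
k(Q, w) = -5/3 (k(Q, w) = -⅔ - 1 = -5/3)
r(b) = -14*b/9 + 7*b²/9 (r(b) = 7*((b² - 3*b) + b)/9 = 7*(b² - 2*b)/9 = -14*b/9 + 7*b²/9)
R(K) = 7*K²*(-2 + K)/9 (R(K) = K*(7*K*(-2 + K)/9 + 0) = K*(7*K*(-2 + K)/9) = 7*K²*(-2 + K)/9)
√(k(-40, 47) + R(2)) = √(-5/3 + (7/9)*2²*(-2 + 2)) = √(-5/3 + (7/9)*4*0) = √(-5/3 + 0) = √(-5/3) = I*√15/3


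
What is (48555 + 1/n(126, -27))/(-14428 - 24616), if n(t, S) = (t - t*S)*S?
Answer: -4625155079/3719175264 ≈ -1.2436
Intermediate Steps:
n(t, S) = S*(t - S*t) (n(t, S) = (t - S*t)*S = S*(t - S*t))
(48555 + 1/n(126, -27))/(-14428 - 24616) = (48555 + 1/(-27*126*(1 - 1*(-27))))/(-14428 - 24616) = (48555 + 1/(-27*126*(1 + 27)))/(-39044) = (48555 + 1/(-27*126*28))*(-1/39044) = (48555 + 1/(-95256))*(-1/39044) = (48555 - 1/95256)*(-1/39044) = (4625155079/95256)*(-1/39044) = -4625155079/3719175264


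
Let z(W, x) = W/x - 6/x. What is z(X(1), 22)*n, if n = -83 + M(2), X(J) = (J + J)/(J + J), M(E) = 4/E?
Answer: 405/22 ≈ 18.409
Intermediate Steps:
X(J) = 1 (X(J) = (2*J)/((2*J)) = (2*J)*(1/(2*J)) = 1)
z(W, x) = -6/x + W/x
n = -81 (n = -83 + 4/2 = -83 + 4*(1/2) = -83 + 2 = -81)
z(X(1), 22)*n = ((-6 + 1)/22)*(-81) = ((1/22)*(-5))*(-81) = -5/22*(-81) = 405/22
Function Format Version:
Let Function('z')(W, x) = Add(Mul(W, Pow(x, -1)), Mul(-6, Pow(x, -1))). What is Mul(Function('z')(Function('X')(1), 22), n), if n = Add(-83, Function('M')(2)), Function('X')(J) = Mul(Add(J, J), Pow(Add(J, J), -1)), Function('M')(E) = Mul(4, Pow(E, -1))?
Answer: Rational(405, 22) ≈ 18.409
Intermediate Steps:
Function('X')(J) = 1 (Function('X')(J) = Mul(Mul(2, J), Pow(Mul(2, J), -1)) = Mul(Mul(2, J), Mul(Rational(1, 2), Pow(J, -1))) = 1)
Function('z')(W, x) = Add(Mul(-6, Pow(x, -1)), Mul(W, Pow(x, -1)))
n = -81 (n = Add(-83, Mul(4, Pow(2, -1))) = Add(-83, Mul(4, Rational(1, 2))) = Add(-83, 2) = -81)
Mul(Function('z')(Function('X')(1), 22), n) = Mul(Mul(Pow(22, -1), Add(-6, 1)), -81) = Mul(Mul(Rational(1, 22), -5), -81) = Mul(Rational(-5, 22), -81) = Rational(405, 22)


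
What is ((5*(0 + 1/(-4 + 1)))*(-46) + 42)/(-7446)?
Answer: -178/11169 ≈ -0.015937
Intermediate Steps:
((5*(0 + 1/(-4 + 1)))*(-46) + 42)/(-7446) = ((5*(0 + 1/(-3)))*(-46) + 42)*(-1/7446) = ((5*(0 - ⅓))*(-46) + 42)*(-1/7446) = ((5*(-⅓))*(-46) + 42)*(-1/7446) = (-5/3*(-46) + 42)*(-1/7446) = (230/3 + 42)*(-1/7446) = (356/3)*(-1/7446) = -178/11169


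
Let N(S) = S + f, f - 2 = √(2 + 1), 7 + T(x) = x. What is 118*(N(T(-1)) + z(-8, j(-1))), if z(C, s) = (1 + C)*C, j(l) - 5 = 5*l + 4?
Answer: 5900 + 118*√3 ≈ 6104.4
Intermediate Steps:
T(x) = -7 + x
j(l) = 9 + 5*l (j(l) = 5 + (5*l + 4) = 5 + (4 + 5*l) = 9 + 5*l)
f = 2 + √3 (f = 2 + √(2 + 1) = 2 + √3 ≈ 3.7321)
z(C, s) = C*(1 + C)
N(S) = 2 + S + √3 (N(S) = S + (2 + √3) = 2 + S + √3)
118*(N(T(-1)) + z(-8, j(-1))) = 118*((2 + (-7 - 1) + √3) - 8*(1 - 8)) = 118*((2 - 8 + √3) - 8*(-7)) = 118*((-6 + √3) + 56) = 118*(50 + √3) = 5900 + 118*√3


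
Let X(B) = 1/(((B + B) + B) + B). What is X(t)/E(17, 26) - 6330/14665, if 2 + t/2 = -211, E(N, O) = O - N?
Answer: -19418309/44980488 ≈ -0.43170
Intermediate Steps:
t = -426 (t = -4 + 2*(-211) = -4 - 422 = -426)
X(B) = 1/(4*B) (X(B) = 1/((2*B + B) + B) = 1/(3*B + B) = 1/(4*B))
X(t)/E(17, 26) - 6330/14665 = ((1/4)/(-426))/(26 - 1*17) - 6330/14665 = ((1/4)*(-1/426))/(26 - 17) - 6330*1/14665 = -1/1704/9 - 1266/2933 = -1/1704*1/9 - 1266/2933 = -1/15336 - 1266/2933 = -19418309/44980488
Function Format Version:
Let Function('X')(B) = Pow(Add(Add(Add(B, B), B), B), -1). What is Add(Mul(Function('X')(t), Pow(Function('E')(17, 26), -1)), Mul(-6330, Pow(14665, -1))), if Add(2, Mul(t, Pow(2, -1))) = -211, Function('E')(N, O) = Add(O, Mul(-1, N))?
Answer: Rational(-19418309, 44980488) ≈ -0.43170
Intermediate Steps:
t = -426 (t = Add(-4, Mul(2, -211)) = Add(-4, -422) = -426)
Function('X')(B) = Mul(Rational(1, 4), Pow(B, -1)) (Function('X')(B) = Pow(Add(Add(Mul(2, B), B), B), -1) = Pow(Add(Mul(3, B), B), -1) = Pow(Mul(4, B), -1) = Mul(Rational(1, 4), Pow(B, -1)))
Add(Mul(Function('X')(t), Pow(Function('E')(17, 26), -1)), Mul(-6330, Pow(14665, -1))) = Add(Mul(Mul(Rational(1, 4), Pow(-426, -1)), Pow(Add(26, Mul(-1, 17)), -1)), Mul(-6330, Pow(14665, -1))) = Add(Mul(Mul(Rational(1, 4), Rational(-1, 426)), Pow(Add(26, -17), -1)), Mul(-6330, Rational(1, 14665))) = Add(Mul(Rational(-1, 1704), Pow(9, -1)), Rational(-1266, 2933)) = Add(Mul(Rational(-1, 1704), Rational(1, 9)), Rational(-1266, 2933)) = Add(Rational(-1, 15336), Rational(-1266, 2933)) = Rational(-19418309, 44980488)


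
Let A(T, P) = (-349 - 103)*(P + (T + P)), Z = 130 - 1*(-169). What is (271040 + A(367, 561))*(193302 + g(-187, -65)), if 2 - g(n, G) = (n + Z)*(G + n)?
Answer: -89051597664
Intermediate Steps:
Z = 299 (Z = 130 + 169 = 299)
A(T, P) = -904*P - 452*T (A(T, P) = -452*(P + (P + T)) = -452*(T + 2*P) = -904*P - 452*T)
g(n, G) = 2 - (299 + n)*(G + n) (g(n, G) = 2 - (n + 299)*(G + n) = 2 - (299 + n)*(G + n))
(271040 + A(367, 561))*(193302 + g(-187, -65)) = (271040 + (-904*561 - 452*367))*(193302 + (2 - 1*(-187)² - 299*(-65) - 299*(-187) - 1*(-65)*(-187))) = (271040 + (-507144 - 165884))*(193302 + (2 - 1*34969 + 19435 + 55913 - 12155)) = (271040 - 673028)*(193302 + (2 - 34969 + 19435 + 55913 - 12155)) = -401988*(193302 + 28226) = -401988*221528 = -89051597664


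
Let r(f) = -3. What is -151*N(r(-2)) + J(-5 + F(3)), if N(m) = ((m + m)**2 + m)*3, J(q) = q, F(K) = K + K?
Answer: -14948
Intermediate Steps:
F(K) = 2*K
N(m) = 3*m + 12*m**2 (N(m) = ((2*m)**2 + m)*3 = (4*m**2 + m)*3 = (m + 4*m**2)*3 = 3*m + 12*m**2)
-151*N(r(-2)) + J(-5 + F(3)) = -453*(-3)*(1 + 4*(-3)) + (-5 + 2*3) = -453*(-3)*(1 - 12) + (-5 + 6) = -453*(-3)*(-11) + 1 = -151*99 + 1 = -14949 + 1 = -14948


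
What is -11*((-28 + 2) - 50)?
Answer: 836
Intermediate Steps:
-11*((-28 + 2) - 50) = -11*(-26 - 50) = -11*(-76) = 836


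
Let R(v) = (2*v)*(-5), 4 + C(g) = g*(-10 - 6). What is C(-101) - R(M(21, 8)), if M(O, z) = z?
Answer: 1692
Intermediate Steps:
C(g) = -4 - 16*g (C(g) = -4 + g*(-10 - 6) = -4 + g*(-16) = -4 - 16*g)
R(v) = -10*v
C(-101) - R(M(21, 8)) = (-4 - 16*(-101)) - (-10)*8 = (-4 + 1616) - 1*(-80) = 1612 + 80 = 1692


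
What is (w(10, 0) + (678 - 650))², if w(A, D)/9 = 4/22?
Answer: 106276/121 ≈ 878.31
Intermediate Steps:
w(A, D) = 18/11 (w(A, D) = 9*(4/22) = 9*(4*(1/22)) = 9*(2/11) = 18/11)
(w(10, 0) + (678 - 650))² = (18/11 + (678 - 650))² = (18/11 + 28)² = (326/11)² = 106276/121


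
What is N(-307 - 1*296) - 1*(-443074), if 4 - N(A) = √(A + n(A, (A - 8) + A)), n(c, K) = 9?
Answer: 443078 - 3*I*√66 ≈ 4.4308e+5 - 24.372*I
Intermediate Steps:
N(A) = 4 - √(9 + A) (N(A) = 4 - √(A + 9) = 4 - √(9 + A))
N(-307 - 1*296) - 1*(-443074) = (4 - √(9 + (-307 - 1*296))) - 1*(-443074) = (4 - √(9 + (-307 - 296))) + 443074 = (4 - √(9 - 603)) + 443074 = (4 - √(-594)) + 443074 = (4 - 3*I*√66) + 443074 = 443078 - 3*I*√66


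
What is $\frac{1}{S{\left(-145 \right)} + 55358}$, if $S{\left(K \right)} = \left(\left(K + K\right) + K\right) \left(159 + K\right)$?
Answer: $\frac{1}{49268} \approx 2.0297 \cdot 10^{-5}$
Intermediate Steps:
$S{\left(K \right)} = 3 K \left(159 + K\right)$ ($S{\left(K \right)} = \left(2 K + K\right) \left(159 + K\right) = 3 K \left(159 + K\right)$)
$\frac{1}{S{\left(-145 \right)} + 55358} = \frac{1}{3 \left(-145\right) \left(159 - 145\right) + 55358} = \frac{1}{3 \left(-145\right) 14 + 55358} = \frac{1}{-6090 + 55358} = \frac{1}{49268}$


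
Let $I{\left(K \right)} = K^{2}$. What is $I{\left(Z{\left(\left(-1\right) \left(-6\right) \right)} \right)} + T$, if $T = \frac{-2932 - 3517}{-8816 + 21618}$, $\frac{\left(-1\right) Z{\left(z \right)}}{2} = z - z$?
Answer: $- \frac{6449}{12802} \approx -0.50375$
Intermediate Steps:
$Z{\left(z \right)} = 0$ ($Z{\left(z \right)} = - 2 \left(z - z\right) = \left(-2\right) 0 = 0$)
$T = - \frac{6449}{12802} \approx -0.50375$
$I{\left(Z{\left(\left(-1\right) \left(-6\right) \right)} \right)} + T = 0^{2} - \frac{6449}{12802} = 0 - \frac{6449}{12802} = - \frac{6449}{12802}$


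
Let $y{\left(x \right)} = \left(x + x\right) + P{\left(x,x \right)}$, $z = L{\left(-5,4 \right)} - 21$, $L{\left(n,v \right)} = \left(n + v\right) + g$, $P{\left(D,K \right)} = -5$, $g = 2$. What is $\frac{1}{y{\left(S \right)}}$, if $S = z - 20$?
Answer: $- \frac{1}{85} \approx -0.011765$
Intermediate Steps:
$L{\left(n,v \right)} = 2 + n + v$ ($L{\left(n,v \right)} = \left(n + v\right) + 2 = 2 + n + v$)
$z = -20$ ($z = \left(2 - 5 + 4\right) - 21 = 1 - 21 = -20$)
$S = -40$ ($S = -20 - 20 = -40$)
$y{\left(x \right)} = -5 + 2 x$ ($y{\left(x \right)} = \left(x + x\right) - 5 = 2 x - 5 = -5 + 2 x$)
$\frac{1}{y{\left(S \right)}} = \frac{1}{-5 + 2 \left(-40\right)} = \frac{1}{-5 - 80} = \frac{1}{-85} = - \frac{1}{85}$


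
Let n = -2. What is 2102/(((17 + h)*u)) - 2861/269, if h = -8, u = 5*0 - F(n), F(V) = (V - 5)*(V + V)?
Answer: -643205/33894 ≈ -18.977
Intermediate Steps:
F(V) = 2*V*(-5 + V) (F(V) = (-5 + V)*(2*V) = 2*V*(-5 + V))
u = -28 (u = 5*0 - 2*(-2)*(-5 - 2) = 0 - 2*(-2)*(-7) = 0 - 1*28 = 0 - 28 = -28)
2102/(((17 + h)*u)) - 2861/269 = 2102/(((17 - 8)*(-28))) - 2861/269 = 2102/((9*(-28))) - 2861*1/269 = 2102/(-252) - 2861/269 = 2102*(-1/252) - 2861/269 = -1051/126 - 2861/269 = -643205/33894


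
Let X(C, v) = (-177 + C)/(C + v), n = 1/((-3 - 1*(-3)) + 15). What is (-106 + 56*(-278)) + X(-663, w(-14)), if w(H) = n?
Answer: -19481207/1243 ≈ -15673.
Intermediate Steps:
n = 1/15 (n = 1/((-3 + 3) + 15) = 1/(0 + 15) = 1/15 ≈ 0.066667)
w(H) = 1/15
X(C, v) = (-177 + C)/(C + v)
(-106 + 56*(-278)) + X(-663, w(-14)) = (-106 + 56*(-278)) + (-177 - 663)/(-663 + 1/15) = (-106 - 15568) - 840/(-9944/15) = -15674 - 15/9944*(-840) = -15674 + 1575/1243 = -19481207/1243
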